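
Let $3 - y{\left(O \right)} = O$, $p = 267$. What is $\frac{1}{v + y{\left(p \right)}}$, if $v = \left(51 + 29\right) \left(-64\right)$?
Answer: $- \frac{1}{5384} \approx -0.00018574$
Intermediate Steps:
$y{\left(O \right)} = 3 - O$
$v = -5120$ ($v = 80 \left(-64\right) = -5120$)
$\frac{1}{v + y{\left(p \right)}} = \frac{1}{-5120 + \left(3 - 267\right)} = \frac{1}{-5120 - 264} = \frac{1}{-5384} = - \frac{1}{5384}$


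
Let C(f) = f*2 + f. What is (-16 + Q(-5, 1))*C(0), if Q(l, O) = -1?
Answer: 0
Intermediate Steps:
C(f) = 3*f (C(f) = 2*f + f = 3*f)
(-16 + Q(-5, 1))*C(0) = (-16 - 1)*(3*0) = -17*0 = 0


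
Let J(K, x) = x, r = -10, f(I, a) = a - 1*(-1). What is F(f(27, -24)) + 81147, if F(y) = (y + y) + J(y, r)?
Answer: 81091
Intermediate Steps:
f(I, a) = 1 + a (f(I, a) = a + 1 = 1 + a)
F(y) = -10 + 2*y (F(y) = (y + y) - 10 = 2*y - 10 = -10 + 2*y)
F(f(27, -24)) + 81147 = (-10 + 2*(1 - 24)) + 81147 = (-10 + 2*(-23)) + 81147 = (-10 - 46) + 81147 = -56 + 81147 = 81091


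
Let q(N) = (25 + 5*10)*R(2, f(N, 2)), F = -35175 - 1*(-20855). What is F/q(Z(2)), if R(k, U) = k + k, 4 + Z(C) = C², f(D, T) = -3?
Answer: -716/15 ≈ -47.733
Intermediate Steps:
F = -14320 (F = -35175 + 20855 = -14320)
Z(C) = -4 + C²
R(k, U) = 2*k
q(N) = 300 (q(N) = (25 + 5*10)*(2*2) = (25 + 50)*4 = 75*4 = 300)
F/q(Z(2)) = -14320/300 = -14320*1/300 = -716/15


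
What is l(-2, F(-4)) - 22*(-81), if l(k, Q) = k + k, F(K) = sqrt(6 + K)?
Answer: 1778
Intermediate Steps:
l(k, Q) = 2*k
l(-2, F(-4)) - 22*(-81) = 2*(-2) - 22*(-81) = -4 + 1782 = 1778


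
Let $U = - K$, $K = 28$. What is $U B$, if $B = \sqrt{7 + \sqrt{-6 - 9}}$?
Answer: $- 28 \sqrt{7 + i \sqrt{15}} \approx -76.681 - 19.799 i$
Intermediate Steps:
$B = \sqrt{7 + i \sqrt{15}}$ ($B = \sqrt{7 + \sqrt{-15}} = \sqrt{7 + i \sqrt{15}} \approx 2.7386 + 0.70711 i$)
$U = -28$ ($U = \left(-1\right) 28 = -28$)
$U B = - 28 \sqrt{7 + i \sqrt{15}}$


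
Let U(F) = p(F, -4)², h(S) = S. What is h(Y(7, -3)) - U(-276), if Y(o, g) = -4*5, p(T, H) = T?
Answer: -76196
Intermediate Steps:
Y(o, g) = -20
U(F) = F²
h(Y(7, -3)) - U(-276) = -20 - 1*(-276)² = -20 - 1*76176 = -20 - 76176 = -76196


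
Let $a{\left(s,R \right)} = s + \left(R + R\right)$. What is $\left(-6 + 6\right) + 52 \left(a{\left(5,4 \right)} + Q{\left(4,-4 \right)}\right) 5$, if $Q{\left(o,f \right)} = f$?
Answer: $2340$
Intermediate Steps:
$a{\left(s,R \right)} = s + 2 R$
$\left(-6 + 6\right) + 52 \left(a{\left(5,4 \right)} + Q{\left(4,-4 \right)}\right) 5 = \left(-6 + 6\right) + 52 \left(\left(5 + 2 \cdot 4\right) - 4\right) 5 = 0 + 52 \left(\left(5 + 8\right) - 4\right) 5 = 0 + 52 \left(13 - 4\right) 5 = 0 + 52 \cdot 9 \cdot 5 = 0 + 52 \cdot 45 = 0 + 2340 = 2340$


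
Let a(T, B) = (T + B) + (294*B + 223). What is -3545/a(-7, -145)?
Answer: 3545/42559 ≈ 0.083296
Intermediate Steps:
a(T, B) = 223 + T + 295*B (a(T, B) = (B + T) + (223 + 294*B) = 223 + T + 295*B)
-3545/a(-7, -145) = -3545/(223 - 7 + 295*(-145)) = -3545/(223 - 7 - 42775) = -3545/(-42559) = -3545*(-1/42559) = 3545/42559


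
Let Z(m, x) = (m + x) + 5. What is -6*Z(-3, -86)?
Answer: 504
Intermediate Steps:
Z(m, x) = 5 + m + x
-6*Z(-3, -86) = -6*(5 - 3 - 86) = -6*(-84) = 504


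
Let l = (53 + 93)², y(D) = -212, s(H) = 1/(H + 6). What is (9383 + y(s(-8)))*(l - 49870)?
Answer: -261868734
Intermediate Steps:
s(H) = 1/(6 + H)
l = 21316 (l = 146² = 21316)
(9383 + y(s(-8)))*(l - 49870) = (9383 - 212)*(21316 - 49870) = 9171*(-28554) = -261868734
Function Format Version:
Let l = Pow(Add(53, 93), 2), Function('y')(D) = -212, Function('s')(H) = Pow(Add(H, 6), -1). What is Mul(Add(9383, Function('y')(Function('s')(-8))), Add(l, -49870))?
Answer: -261868734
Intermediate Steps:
Function('s')(H) = Pow(Add(6, H), -1)
l = 21316 (l = Pow(146, 2) = 21316)
Mul(Add(9383, Function('y')(Function('s')(-8))), Add(l, -49870)) = Mul(Add(9383, -212), Add(21316, -49870)) = Mul(9171, -28554) = -261868734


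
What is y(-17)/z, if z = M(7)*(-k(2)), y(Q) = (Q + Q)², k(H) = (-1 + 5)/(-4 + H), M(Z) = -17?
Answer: -34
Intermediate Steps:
k(H) = 4/(-4 + H)
y(Q) = 4*Q² (y(Q) = (2*Q)² = 4*Q²)
z = -34 (z = -(-17)*4/(-4 + 2) = -(-17)*4/(-2) = -(-17)*4*(-½) = -(-17)*(-2) = -17*2 = -34)
y(-17)/z = (4*(-17)²)/(-34) = (4*289)*(-1/34) = 1156*(-1/34) = -34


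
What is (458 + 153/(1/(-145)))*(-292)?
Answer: 6344284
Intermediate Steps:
(458 + 153/(1/(-145)))*(-292) = (458 + 153/(-1/145))*(-292) = (458 + 153*(-145))*(-292) = (458 - 22185)*(-292) = -21727*(-292) = 6344284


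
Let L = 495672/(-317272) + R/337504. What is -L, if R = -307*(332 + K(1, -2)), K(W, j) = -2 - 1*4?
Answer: 12440281187/6692535568 ≈ 1.8588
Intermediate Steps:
K(W, j) = -6 (K(W, j) = -2 - 4 = -6)
R = -100082 (R = -307*(332 - 6) = -307*326 = -100082)
L = -12440281187/6692535568 (L = 495672/(-317272) - 100082/337504 = 495672*(-1/317272) - 100082*1/337504 = -61959/39659 - 50041/168752 = -12440281187/6692535568 ≈ -1.8588)
-L = -1*(-12440281187/6692535568) = 12440281187/6692535568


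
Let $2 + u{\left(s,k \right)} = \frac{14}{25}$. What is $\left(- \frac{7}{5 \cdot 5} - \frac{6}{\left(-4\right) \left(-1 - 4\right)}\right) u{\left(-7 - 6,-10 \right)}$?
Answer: $\frac{522}{625} \approx 0.8352$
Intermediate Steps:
$u{\left(s,k \right)} = - \frac{36}{25}$ ($u{\left(s,k \right)} = -2 + \frac{14}{25} = - \frac{36}{25}$)
$\left(- \frac{7}{5 \cdot 5} - \frac{6}{\left(-4\right) \left(-1 - 4\right)}\right) u{\left(-7 - 6,-10 \right)} = \left(- \frac{7}{5 \cdot 5} - \frac{6}{\left(-4\right) \left(-1 - 4\right)}\right) \left(- \frac{36}{25}\right) = \left(- \frac{7}{25} - \frac{6}{\left(-4\right) \left(-5\right)}\right) \left(- \frac{36}{25}\right) = \left(\left(-7\right) \frac{1}{25} - \frac{6}{20}\right) \left(- \frac{36}{25}\right) = \left(- \frac{7}{25} - \frac{3}{10}\right) \left(- \frac{36}{25}\right) = \left(- \frac{29}{50}\right) \left(- \frac{36}{25}\right) = \frac{522}{625}$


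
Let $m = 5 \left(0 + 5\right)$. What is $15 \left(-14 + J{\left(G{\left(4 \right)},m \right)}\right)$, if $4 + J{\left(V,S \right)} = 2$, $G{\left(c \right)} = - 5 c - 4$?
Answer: $-240$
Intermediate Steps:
$m = 25$ ($m = 5 \cdot 5 = 25$)
$G{\left(c \right)} = -4 - 5 c$
$J{\left(V,S \right)} = -2$ ($J{\left(V,S \right)} = -4 + 2 = -2$)
$15 \left(-14 + J{\left(G{\left(4 \right)},m \right)}\right) = 15 \left(-14 - 2\right) = 15 \left(-16\right) = -240$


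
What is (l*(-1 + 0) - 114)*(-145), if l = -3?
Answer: 16095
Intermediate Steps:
(l*(-1 + 0) - 114)*(-145) = (-3*(-1 + 0) - 114)*(-145) = (-3*(-1) - 114)*(-145) = (3 - 114)*(-145) = -111*(-145) = 16095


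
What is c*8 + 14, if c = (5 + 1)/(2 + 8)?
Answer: 94/5 ≈ 18.800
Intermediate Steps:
c = ⅗ (c = 6/10 = 6*(⅒) = ⅗ ≈ 0.60000)
c*8 + 14 = (⅗)*8 + 14 = 24/5 + 14 = 94/5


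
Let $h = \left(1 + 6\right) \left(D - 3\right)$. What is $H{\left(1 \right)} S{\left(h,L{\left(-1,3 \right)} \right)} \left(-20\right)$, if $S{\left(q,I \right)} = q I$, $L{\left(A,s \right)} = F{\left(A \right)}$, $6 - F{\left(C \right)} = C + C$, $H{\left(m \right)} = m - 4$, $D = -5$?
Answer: $-26880$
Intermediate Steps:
$H{\left(m \right)} = -4 + m$ ($H{\left(m \right)} = m - 4 = -4 + m$)
$F{\left(C \right)} = 6 - 2 C$ ($F{\left(C \right)} = 6 - \left(C + C\right) = 6 - 2 C$)
$L{\left(A,s \right)} = 6 - 2 A$
$h = -56$ ($h = \left(1 + 6\right) \left(-5 - 3\right) = 7 \left(-8\right) = -56$)
$S{\left(q,I \right)} = I q$
$H{\left(1 \right)} S{\left(h,L{\left(-1,3 \right)} \right)} \left(-20\right) = \left(-4 + 1\right) \left(6 - -2\right) \left(-56\right) \left(-20\right) = - 3 \left(6 + 2\right) \left(-56\right) \left(-20\right) = - 3 \cdot 8 \left(-56\right) \left(-20\right) = \left(-3\right) \left(-448\right) \left(-20\right) = 1344 \left(-20\right) = -26880$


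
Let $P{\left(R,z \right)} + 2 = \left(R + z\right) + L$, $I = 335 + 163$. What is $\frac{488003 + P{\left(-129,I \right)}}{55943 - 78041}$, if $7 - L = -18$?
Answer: $- \frac{488395}{22098} \approx -22.101$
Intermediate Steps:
$L = 25$ ($L = 7 - -18 = 7 + 18 = 25$)
$I = 498$
$P{\left(R,z \right)} = 23 + R + z$ ($P{\left(R,z \right)} = -2 + \left(\left(R + z\right) + 25\right) = -2 + \left(25 + R + z\right) = 23 + R + z$)
$\frac{488003 + P{\left(-129,I \right)}}{55943 - 78041} = \frac{488003 + \left(23 - 129 + 498\right)}{55943 - 78041} = \frac{488003 + 392}{-22098} = 488395 \left(- \frac{1}{22098}\right) = - \frac{488395}{22098}$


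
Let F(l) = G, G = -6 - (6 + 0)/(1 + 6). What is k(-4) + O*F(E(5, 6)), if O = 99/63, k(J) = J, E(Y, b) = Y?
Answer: -724/49 ≈ -14.776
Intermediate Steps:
O = 11/7 (O = 99*(1/63) = 11/7 ≈ 1.5714)
G = -48/7 (G = -6 - 6/7 = -48/7 ≈ -6.8571)
F(l) = -48/7
k(-4) + O*F(E(5, 6)) = -4 + (11/7)*(-48/7) = -4 - 528/49 = -724/49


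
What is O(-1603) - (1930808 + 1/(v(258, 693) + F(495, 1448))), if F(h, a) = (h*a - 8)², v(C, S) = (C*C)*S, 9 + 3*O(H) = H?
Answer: -2976857257178764819/1541338675068 ≈ -1.9313e+6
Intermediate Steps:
O(H) = -3 + H/3
v(C, S) = S*C² (v(C, S) = C²*S = S*C²)
F(h, a) = (-8 + a*h)² (F(h, a) = (a*h - 8)² = (-8 + a*h)²)
O(-1603) - (1930808 + 1/(v(258, 693) + F(495, 1448))) = (-3 + (⅓)*(-1603)) - (1930808 + 1/(693*258² + (-8 + 1448*495)²)) = (-3 - 1603/3) - (1930808 + 1/(693*66564 + (-8 + 716760)²)) = -1612/3 - (1930808 + 1/(46128852 + 716752²)) = -1612/3 - (1930808 + 1/(46128852 + 513733429504)) = -1612/3 - (1930808 + 1/513779558356) = -1612/3 - 1*992009681510231649/513779558356 = -1612/3 - 992009681510231649/513779558356 = -2976857257178764819/1541338675068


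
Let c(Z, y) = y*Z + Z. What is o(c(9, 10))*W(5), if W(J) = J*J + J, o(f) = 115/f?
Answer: 1150/33 ≈ 34.849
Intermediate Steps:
c(Z, y) = Z + Z*y (c(Z, y) = Z*y + Z = Z + Z*y)
W(J) = J + J² (W(J) = J² + J = J + J²)
o(c(9, 10))*W(5) = (115/((9*(1 + 10))))*(5*(1 + 5)) = (115/((9*11)))*(5*6) = (115/99)*30 = 1150/33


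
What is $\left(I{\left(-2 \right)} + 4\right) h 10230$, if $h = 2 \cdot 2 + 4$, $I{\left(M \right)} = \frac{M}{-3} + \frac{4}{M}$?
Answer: $218240$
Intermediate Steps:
$I{\left(M \right)} = \frac{4}{M} - \frac{M}{3}$ ($I{\left(M \right)} = M \left(- \frac{1}{3}\right) + \frac{4}{M} = - \frac{M}{3} + \frac{4}{M} = \frac{4}{M} - \frac{M}{3}$)
$h = 8$ ($h = 4 + 4 = 8$)
$\left(I{\left(-2 \right)} + 4\right) h 10230 = \left(\left(\frac{4}{-2} - - \frac{2}{3}\right) + 4\right) 8 \cdot 10230 = \left(\left(4 \left(- \frac{1}{2}\right) + \frac{2}{3}\right) + 4\right) 8 \cdot 10230 = \left(\left(-2 + \frac{2}{3}\right) + 4\right) 8 \cdot 10230 = \left(- \frac{4}{3} + 4\right) 8 \cdot 10230 = \frac{8}{3} \cdot 8 \cdot 10230 = \frac{64}{3} \cdot 10230 = 218240$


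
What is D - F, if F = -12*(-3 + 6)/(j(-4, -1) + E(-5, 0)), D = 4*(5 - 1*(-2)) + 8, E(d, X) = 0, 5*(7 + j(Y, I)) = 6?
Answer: 864/29 ≈ 29.793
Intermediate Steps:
j(Y, I) = -29/5 (j(Y, I) = -7 + (⅕)*6 = -7 + 6/5 = -29/5)
D = 36 (D = 4*(5 + 2) + 8 = 4*7 + 8 = 28 + 8 = 36)
F = 180/29 (F = -12*(-3 + 6)/(-29/5 + 0) = -36/(-29/5) = -36*(-5)/29 = -12*(-15/29) = 180/29 ≈ 6.2069)
D - F = 36 - 1*180/29 = 36 - 180/29 = 864/29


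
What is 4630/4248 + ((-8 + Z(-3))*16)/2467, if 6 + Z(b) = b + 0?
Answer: 5133377/5239908 ≈ 0.97967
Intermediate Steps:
Z(b) = -6 + b (Z(b) = -6 + (b + 0) = -6 + b)
4630/4248 + ((-8 + Z(-3))*16)/2467 = 4630/4248 + ((-8 + (-6 - 3))*16)/2467 = 4630*(1/4248) + ((-8 - 9)*16)*(1/2467) = 2315/2124 - 17*16*(1/2467) = 2315/2124 - 272*1/2467 = 2315/2124 - 272/2467 = 5133377/5239908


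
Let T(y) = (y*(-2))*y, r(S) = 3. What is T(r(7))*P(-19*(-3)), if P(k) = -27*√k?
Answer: 486*√57 ≈ 3669.2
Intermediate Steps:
T(y) = -2*y² (T(y) = (-2*y)*y = -2*y²)
T(r(7))*P(-19*(-3)) = (-2*3²)*(-27*√57) = (-2*9)*(-27*√57) = -(-486)*√57 = 486*√57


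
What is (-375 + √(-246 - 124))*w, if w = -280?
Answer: 105000 - 280*I*√370 ≈ 1.05e+5 - 5385.9*I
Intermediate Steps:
(-375 + √(-246 - 124))*w = (-375 + √(-246 - 124))*(-280) = (-375 + √(-370))*(-280) = (-375 + I*√370)*(-280) = 105000 - 280*I*√370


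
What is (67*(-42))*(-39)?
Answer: 109746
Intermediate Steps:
(67*(-42))*(-39) = -2814*(-39) = 109746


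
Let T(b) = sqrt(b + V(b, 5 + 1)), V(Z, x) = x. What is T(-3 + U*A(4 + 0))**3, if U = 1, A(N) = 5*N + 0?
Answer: 23*sqrt(23) ≈ 110.30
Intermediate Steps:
A(N) = 5*N
T(b) = sqrt(6 + b) (T(b) = sqrt(b + (5 + 1)) = sqrt(b + 6) = sqrt(6 + b))
T(-3 + U*A(4 + 0))**3 = (sqrt(6 + (-3 + 1*(5*(4 + 0)))))**3 = (sqrt(6 + (-3 + 1*(5*4))))**3 = (sqrt(6 + (-3 + 1*20)))**3 = (sqrt(6 + (-3 + 20)))**3 = (sqrt(6 + 17))**3 = (sqrt(23))**3 = 23*sqrt(23)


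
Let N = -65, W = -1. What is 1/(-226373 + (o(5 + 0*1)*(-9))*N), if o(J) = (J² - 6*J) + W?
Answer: -1/229883 ≈ -4.3500e-6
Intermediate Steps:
o(J) = -1 + J² - 6*J (o(J) = (J² - 6*J) - 1 = -1 + J² - 6*J)
1/(-226373 + (o(5 + 0*1)*(-9))*N) = 1/(-226373 + ((-1 + (5 + 0*1)² - 6*(5 + 0*1))*(-9))*(-65)) = 1/(-226373 + ((-1 + (5 + 0)² - 6*(5 + 0))*(-9))*(-65)) = 1/(-226373 + ((-1 + 5² - 6*5)*(-9))*(-65)) = 1/(-226373 + ((-1 + 25 - 30)*(-9))*(-65)) = 1/(-226373 - 6*(-9)*(-65)) = 1/(-226373 + 54*(-65)) = 1/(-226373 - 3510) = 1/(-229883) = -1/229883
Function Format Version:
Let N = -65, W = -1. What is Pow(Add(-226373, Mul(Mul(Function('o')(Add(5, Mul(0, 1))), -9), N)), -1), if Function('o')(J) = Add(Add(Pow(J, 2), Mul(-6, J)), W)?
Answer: Rational(-1, 229883) ≈ -4.3500e-6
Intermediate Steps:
Function('o')(J) = Add(-1, Pow(J, 2), Mul(-6, J)) (Function('o')(J) = Add(Add(Pow(J, 2), Mul(-6, J)), -1) = Add(-1, Pow(J, 2), Mul(-6, J)))
Pow(Add(-226373, Mul(Mul(Function('o')(Add(5, Mul(0, 1))), -9), N)), -1) = Pow(Add(-226373, Mul(Mul(Add(-1, Pow(Add(5, Mul(0, 1)), 2), Mul(-6, Add(5, Mul(0, 1)))), -9), -65)), -1) = Pow(Add(-226373, Mul(Mul(Add(-1, Pow(Add(5, 0), 2), Mul(-6, Add(5, 0))), -9), -65)), -1) = Pow(Add(-226373, Mul(Mul(Add(-1, Pow(5, 2), Mul(-6, 5)), -9), -65)), -1) = Pow(Add(-226373, Mul(Mul(Add(-1, 25, -30), -9), -65)), -1) = Pow(Add(-226373, Mul(Mul(-6, -9), -65)), -1) = Pow(Add(-226373, Mul(54, -65)), -1) = Pow(Add(-226373, -3510), -1) = Pow(-229883, -1) = Rational(-1, 229883)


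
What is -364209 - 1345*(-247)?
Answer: -31994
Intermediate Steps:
-364209 - 1345*(-247) = -364209 - 1*(-332215) = -364209 + 332215 = -31994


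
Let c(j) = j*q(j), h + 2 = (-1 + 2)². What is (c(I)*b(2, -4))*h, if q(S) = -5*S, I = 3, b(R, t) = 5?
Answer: 225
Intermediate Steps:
h = -1 (h = -2 + (-1 + 2)² = -2 + 1² = -2 + 1 = -1)
c(j) = -5*j² (c(j) = j*(-5*j) = -5*j²)
(c(I)*b(2, -4))*h = (-5*3²*5)*(-1) = (-5*9*5)*(-1) = -45*5*(-1) = -225*(-1) = 225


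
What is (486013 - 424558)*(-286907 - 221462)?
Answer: -31241816895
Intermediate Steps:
(486013 - 424558)*(-286907 - 221462) = 61455*(-508369) = -31241816895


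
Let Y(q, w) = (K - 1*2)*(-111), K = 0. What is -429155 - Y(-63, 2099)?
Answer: -429377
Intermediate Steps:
Y(q, w) = 222 (Y(q, w) = (0 - 1*2)*(-111) = (0 - 2)*(-111) = -2*(-111) = 222)
-429155 - Y(-63, 2099) = -429155 - 1*222 = -429155 - 222 = -429377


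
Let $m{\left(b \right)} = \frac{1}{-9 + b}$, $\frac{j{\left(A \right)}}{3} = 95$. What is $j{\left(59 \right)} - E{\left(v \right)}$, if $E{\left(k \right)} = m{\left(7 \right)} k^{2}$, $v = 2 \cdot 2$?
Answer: $293$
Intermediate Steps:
$j{\left(A \right)} = 285$ ($j{\left(A \right)} = 3 \cdot 95 = 285$)
$v = 4$
$E{\left(k \right)} = - \frac{k^{2}}{2}$ ($E{\left(k \right)} = \frac{k^{2}}{-9 + 7} = \frac{k^{2}}{-2} = - \frac{k^{2}}{2}$)
$j{\left(59 \right)} - E{\left(v \right)} = 285 - - \frac{4^{2}}{2} = 285 - \left(- \frac{1}{2}\right) 16 = 285 - -8 = 285 + 8 = 293$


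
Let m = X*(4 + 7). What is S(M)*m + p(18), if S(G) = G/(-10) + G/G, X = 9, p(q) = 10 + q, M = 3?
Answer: 973/10 ≈ 97.300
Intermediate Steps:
S(G) = 1 - G/10 (S(G) = G*(-⅒) + 1 = -G/10 + 1 = 1 - G/10)
m = 99 (m = 9*(4 + 7) = 9*11 = 99)
S(M)*m + p(18) = (1 - ⅒*3)*99 + (10 + 18) = (1 - 3/10)*99 + 28 = (7/10)*99 + 28 = 693/10 + 28 = 973/10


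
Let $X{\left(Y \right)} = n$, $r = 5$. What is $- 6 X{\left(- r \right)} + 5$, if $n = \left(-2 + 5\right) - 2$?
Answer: $-1$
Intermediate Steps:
$n = 1$ ($n = 3 - 2 = 1$)
$X{\left(Y \right)} = 1$
$- 6 X{\left(- r \right)} + 5 = \left(-6\right) 1 + 5 = -6 + 5 = -1$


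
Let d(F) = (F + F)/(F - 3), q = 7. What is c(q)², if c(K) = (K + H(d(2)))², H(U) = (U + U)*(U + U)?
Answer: 25411681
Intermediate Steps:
d(F) = 2*F/(-3 + F) (d(F) = (2*F)/(-3 + F) = 2*F/(-3 + F))
H(U) = 4*U² (H(U) = (2*U)*(2*U) = 4*U²)
c(K) = (64 + K)² (c(K) = (K + 4*(2*2/(-3 + 2))²)² = (K + 4*(2*2/(-1))²)² = (K + 4*(2*2*(-1))²)² = (K + 4*(-4)²)² = (K + 4*16)² = (K + 64)² = (64 + K)²)
c(q)² = ((64 + 7)²)² = (71²)² = 5041² = 25411681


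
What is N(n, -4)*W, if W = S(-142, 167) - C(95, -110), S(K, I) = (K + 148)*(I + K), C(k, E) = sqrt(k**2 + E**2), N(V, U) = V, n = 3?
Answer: 450 - 195*sqrt(5) ≈ 13.967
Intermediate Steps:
C(k, E) = sqrt(E**2 + k**2)
S(K, I) = (148 + K)*(I + K)
W = 150 - 65*sqrt(5) (W = ((-142)**2 + 148*167 + 148*(-142) + 167*(-142)) - sqrt((-110)**2 + 95**2) = (20164 + 24716 - 21016 - 23714) - sqrt(12100 + 9025) = 150 - sqrt(21125) = 150 - 65*sqrt(5) ≈ 4.6556)
N(n, -4)*W = 3*(150 - 65*sqrt(5)) = 450 - 195*sqrt(5)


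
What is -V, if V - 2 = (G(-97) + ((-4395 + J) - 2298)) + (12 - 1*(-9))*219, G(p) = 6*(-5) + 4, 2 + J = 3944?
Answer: -1824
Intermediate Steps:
J = 3942 (J = -2 + 3944 = 3942)
G(p) = -26 (G(p) = -30 + 4 = -26)
V = 1824 (V = 2 + ((-26 + ((-4395 + 3942) - 2298)) + (12 - 1*(-9))*219) = 2 + ((-26 + (-453 - 2298)) + (12 + 9)*219) = 2 + ((-26 - 2751) + 21*219) = 2 + (-2777 + 4599) = 2 + 1822 = 1824)
-V = -1*1824 = -1824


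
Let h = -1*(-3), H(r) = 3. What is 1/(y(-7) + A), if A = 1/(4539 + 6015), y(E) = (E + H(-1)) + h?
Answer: -10554/10553 ≈ -1.0001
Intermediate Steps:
h = 3
y(E) = 6 + E (y(E) = (E + 3) + 3 = (3 + E) + 3 = 6 + E)
A = 1/10554 ≈ 9.4751e-5
1/(y(-7) + A) = 1/((6 - 7) + 1/10554) = 1/(-1 + 1/10554) = 1/(-10553/10554) = -10554/10553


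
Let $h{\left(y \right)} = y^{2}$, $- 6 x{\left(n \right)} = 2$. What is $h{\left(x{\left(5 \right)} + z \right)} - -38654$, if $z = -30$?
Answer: $\frac{356167}{9} \approx 39574.0$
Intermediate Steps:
$x{\left(n \right)} = - \frac{1}{3}$ ($x{\left(n \right)} = \left(- \frac{1}{6}\right) 2 = - \frac{1}{3}$)
$h{\left(x{\left(5 \right)} + z \right)} - -38654 = \left(- \frac{1}{3} - 30\right)^{2} - -38654 = \left(- \frac{91}{3}\right)^{2} + 38654 = \frac{8281}{9} + 38654 = \frac{356167}{9}$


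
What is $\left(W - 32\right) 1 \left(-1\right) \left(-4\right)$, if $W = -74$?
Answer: $-424$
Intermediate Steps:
$\left(W - 32\right) 1 \left(-1\right) \left(-4\right) = \left(-74 - 32\right) 1 \left(-1\right) \left(-4\right) = - 106 \left(\left(-1\right) \left(-4\right)\right) = \left(-106\right) 4 = -424$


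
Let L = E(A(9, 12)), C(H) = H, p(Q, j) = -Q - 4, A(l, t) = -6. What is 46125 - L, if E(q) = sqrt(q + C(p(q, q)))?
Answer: 46125 - 2*I ≈ 46125.0 - 2.0*I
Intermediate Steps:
p(Q, j) = -4 - Q
E(q) = 2*I (E(q) = sqrt(q + (-4 - q)) = sqrt(-4) = 2*I)
L = 2*I ≈ 2.0*I
46125 - L = 46125 - 2*I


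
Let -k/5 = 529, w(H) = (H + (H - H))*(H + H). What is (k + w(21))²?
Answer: 3108169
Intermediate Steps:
w(H) = 2*H² (w(H) = (H + 0)*(2*H) = H*(2*H) = 2*H²)
k = -2645 (k = -5*529 = -2645)
(k + w(21))² = (-2645 + 2*21²)² = (-2645 + 2*441)² = (-2645 + 882)² = (-1763)² = 3108169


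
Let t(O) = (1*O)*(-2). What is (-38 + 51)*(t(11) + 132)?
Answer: 1430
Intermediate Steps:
t(O) = -2*O (t(O) = O*(-2) = -2*O)
(-38 + 51)*(t(11) + 132) = (-38 + 51)*(-2*11 + 132) = 13*(-22 + 132) = 13*110 = 1430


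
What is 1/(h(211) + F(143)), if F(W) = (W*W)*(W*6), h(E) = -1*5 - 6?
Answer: 1/17545231 ≈ 5.6996e-8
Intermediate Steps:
h(E) = -11 (h(E) = -5 - 6 = -11)
F(W) = 6*W**3 (F(W) = W**2*(6*W) = 6*W**3)
1/(h(211) + F(143)) = 1/(-11 + 6*143**3) = 1/(-11 + 6*2924207) = 1/(-11 + 17545242) = 1/17545231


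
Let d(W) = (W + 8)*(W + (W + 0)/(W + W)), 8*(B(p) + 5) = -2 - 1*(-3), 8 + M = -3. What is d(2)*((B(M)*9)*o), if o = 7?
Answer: -61425/8 ≈ -7678.1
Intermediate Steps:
M = -11 (M = -8 - 3 = -11)
B(p) = -39/8 (B(p) = -5 + (-2 - 1*(-3))/8 = -5 + (-2 + 3)/8 = -5 + (⅛)*1 = -5 + ⅛ = -39/8)
d(W) = (½ + W)*(8 + W) (d(W) = (8 + W)*(W + W/((2*W))) = (8 + W)*(W + W*(1/(2*W))) = (8 + W)*(W + ½) = (8 + W)*(½ + W) = (½ + W)*(8 + W))
d(2)*((B(M)*9)*o) = (4 + 2² + (17/2)*2)*(-39/8*9*7) = (4 + 4 + 17)*(-351/8*7) = 25*(-2457/8) = -61425/8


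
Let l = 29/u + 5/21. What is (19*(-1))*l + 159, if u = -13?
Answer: 53743/273 ≈ 196.86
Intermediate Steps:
l = -544/273 (l = 29/(-13) + 5/21 = 29*(-1/13) + 5*(1/21) = -29/13 + 5/21 = -544/273 ≈ -1.9927)
(19*(-1))*l + 159 = (19*(-1))*(-544/273) + 159 = -19*(-544/273) + 159 = 10336/273 + 159 = 53743/273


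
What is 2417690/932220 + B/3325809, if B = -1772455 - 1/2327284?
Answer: 247795902262263217/120257965904409972 ≈ 2.0605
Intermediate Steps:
B = -4125006162221/2327284 (B = -1772455 - 1*1/2327284 = -1772455 - 1/2327284 = -4125006162221/2327284 ≈ -1.7725e+6)
2417690/932220 + B/3325809 = 2417690/932220 - 4125006162221/2327284/3325809 = 2417690*(1/932220) - 4125006162221/2327284*1/3325809 = 241769/93222 - 4125006162221/7740102072756 = 247795902262263217/120257965904409972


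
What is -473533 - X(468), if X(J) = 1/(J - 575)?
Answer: -50668030/107 ≈ -4.7353e+5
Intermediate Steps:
X(J) = 1/(-575 + J)
-473533 - X(468) = -473533 - 1/(-575 + 468) = -473533 - 1/(-107) = -473533 - 1*(-1/107) = -473533 + 1/107 = -50668030/107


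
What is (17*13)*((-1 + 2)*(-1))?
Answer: -221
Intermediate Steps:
(17*13)*((-1 + 2)*(-1)) = 221*(1*(-1)) = 221*(-1) = -221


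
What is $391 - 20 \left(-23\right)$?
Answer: $851$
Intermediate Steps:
$391 - 20 \left(-23\right) = 391 - -460 = 391 + 460 = 851$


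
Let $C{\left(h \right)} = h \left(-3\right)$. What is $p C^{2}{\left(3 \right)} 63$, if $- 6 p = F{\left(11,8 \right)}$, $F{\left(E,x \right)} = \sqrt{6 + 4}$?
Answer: $- \frac{1701 \sqrt{10}}{2} \approx -2689.5$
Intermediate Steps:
$C{\left(h \right)} = - 3 h$
$F{\left(E,x \right)} = \sqrt{10}$
$p = - \frac{\sqrt{10}}{6} \approx -0.52705$
$p C^{2}{\left(3 \right)} 63 = - \frac{\sqrt{10}}{6} \left(\left(-3\right) 3\right)^{2} \cdot 63 = - \frac{\sqrt{10}}{6} \left(-9\right)^{2} \cdot 63 = - \frac{\sqrt{10}}{6} \cdot 81 \cdot 63 = - \frac{27 \sqrt{10}}{2} \cdot 63 = - \frac{1701 \sqrt{10}}{2}$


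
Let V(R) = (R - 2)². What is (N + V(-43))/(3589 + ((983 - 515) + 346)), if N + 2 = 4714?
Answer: 6737/4403 ≈ 1.5301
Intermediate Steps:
N = 4712 (N = -2 + 4714 = 4712)
V(R) = (-2 + R)²
(N + V(-43))/(3589 + ((983 - 515) + 346)) = (4712 + (-2 - 43)²)/(3589 + ((983 - 515) + 346)) = (4712 + (-45)²)/(3589 + (468 + 346)) = (4712 + 2025)/(3589 + 814) = 6737/4403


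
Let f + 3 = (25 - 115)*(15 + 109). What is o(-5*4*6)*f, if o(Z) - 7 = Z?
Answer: 1261419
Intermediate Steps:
f = -11163 (f = -3 + (25 - 115)*(15 + 109) = -3 - 90*124 = -3 - 11160 = -11163)
o(Z) = 7 + Z
o(-5*4*6)*f = (7 - 5*4*6)*(-11163) = (7 - 20*6)*(-11163) = (7 - 120)*(-11163) = -113*(-11163) = 1261419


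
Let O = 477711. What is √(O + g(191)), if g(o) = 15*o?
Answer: 8*√7509 ≈ 693.24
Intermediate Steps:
√(O + g(191)) = √(477711 + 15*191) = √(477711 + 2865) = √480576 = 8*√7509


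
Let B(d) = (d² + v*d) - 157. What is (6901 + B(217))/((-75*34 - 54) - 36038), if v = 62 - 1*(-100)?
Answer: -88987/38642 ≈ -2.3029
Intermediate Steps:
v = 162 (v = 62 + 100 = 162)
B(d) = -157 + d² + 162*d (B(d) = (d² + 162*d) - 157 = -157 + d² + 162*d)
(6901 + B(217))/((-75*34 - 54) - 36038) = (6901 + (-157 + 217² + 162*217))/((-75*34 - 54) - 36038) = (6901 + (-157 + 47089 + 35154))/((-2550 - 54) - 36038) = (6901 + 82086)/(-2604 - 36038) = 88987/(-38642) = 88987*(-1/38642) = -88987/38642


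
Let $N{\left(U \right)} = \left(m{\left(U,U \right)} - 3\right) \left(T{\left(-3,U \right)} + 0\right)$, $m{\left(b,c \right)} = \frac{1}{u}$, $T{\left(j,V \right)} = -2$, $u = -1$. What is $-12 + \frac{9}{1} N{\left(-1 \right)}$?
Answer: $60$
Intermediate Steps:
$m{\left(b,c \right)} = -1$ ($m{\left(b,c \right)} = \frac{1}{-1} = -1$)
$N{\left(U \right)} = 8$ ($N{\left(U \right)} = \left(-1 - 3\right) \left(-2 + 0\right) = \left(-4\right) \left(-2\right) = 8$)
$-12 + \frac{9}{1} N{\left(-1 \right)} = -12 + \frac{9}{1} \cdot 8 = -12 + 9 \cdot 1 \cdot 8 = -12 + 9 \cdot 8 = -12 + 72 = 60$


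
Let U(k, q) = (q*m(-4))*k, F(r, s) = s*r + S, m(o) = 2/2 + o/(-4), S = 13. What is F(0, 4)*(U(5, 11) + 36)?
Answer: 1898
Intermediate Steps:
m(o) = 1 - o/4 (m(o) = 2*(1/2) + o*(-1/4) = 1 - o/4)
F(r, s) = 13 + r*s (F(r, s) = s*r + 13 = r*s + 13 = 13 + r*s)
U(k, q) = 2*k*q (U(k, q) = (q*(1 - 1/4*(-4)))*k = (q*(1 + 1))*k = (q*2)*k = (2*q)*k = 2*k*q)
F(0, 4)*(U(5, 11) + 36) = (13 + 0*4)*(2*5*11 + 36) = (13 + 0)*(110 + 36) = 13*146 = 1898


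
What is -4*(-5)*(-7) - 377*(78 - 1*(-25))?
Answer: -38971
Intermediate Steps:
-4*(-5)*(-7) - 377*(78 - 1*(-25)) = 20*(-7) - 377*(78 + 25) = -140 - 377*103 = -140 - 38831 = -38971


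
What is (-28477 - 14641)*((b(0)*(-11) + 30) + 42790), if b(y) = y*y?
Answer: -1846312760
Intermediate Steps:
b(y) = y²
(-28477 - 14641)*((b(0)*(-11) + 30) + 42790) = (-28477 - 14641)*((0²*(-11) + 30) + 42790) = -43118*((0*(-11) + 30) + 42790) = -43118*((0 + 30) + 42790) = -43118*(30 + 42790) = -43118*42820 = -1846312760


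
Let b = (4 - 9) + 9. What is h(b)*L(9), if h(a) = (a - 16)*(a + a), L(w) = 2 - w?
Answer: 672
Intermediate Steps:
b = 4 (b = -5 + 9 = 4)
h(a) = 2*a*(-16 + a) (h(a) = (-16 + a)*(2*a) = 2*a*(-16 + a))
h(b)*L(9) = (2*4*(-16 + 4))*(2 - 1*9) = (2*4*(-12))*(2 - 9) = -96*(-7) = 672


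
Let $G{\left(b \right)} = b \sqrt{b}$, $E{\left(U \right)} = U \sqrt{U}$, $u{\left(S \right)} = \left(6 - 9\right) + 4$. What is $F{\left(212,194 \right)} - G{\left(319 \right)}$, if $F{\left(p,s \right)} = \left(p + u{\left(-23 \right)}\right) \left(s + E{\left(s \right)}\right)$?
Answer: $41322 - 319 \sqrt{319} + 41322 \sqrt{194} \approx 6.1117 \cdot 10^{5}$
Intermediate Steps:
$u{\left(S \right)} = 1$ ($u{\left(S \right)} = -3 + 4 = 1$)
$E{\left(U \right)} = U^{\frac{3}{2}}$
$F{\left(p,s \right)} = \left(1 + p\right) \left(s + s^{\frac{3}{2}}\right)$ ($F{\left(p,s \right)} = \left(p + 1\right) \left(s + s^{\frac{3}{2}}\right) = \left(1 + p\right) \left(s + s^{\frac{3}{2}}\right)$)
$G{\left(b \right)} = b^{\frac{3}{2}}$
$F{\left(212,194 \right)} - G{\left(319 \right)} = \left(194 + 194^{\frac{3}{2}} + 212 \cdot 194 + 212 \cdot 194^{\frac{3}{2}}\right) - 319^{\frac{3}{2}} = \left(194 + 194 \sqrt{194} + 41128 + 212 \cdot 194 \sqrt{194}\right) - 319 \sqrt{319} = \left(194 + 194 \sqrt{194} + 41128 + 41128 \sqrt{194}\right) - 319 \sqrt{319} = \left(41322 + 41322 \sqrt{194}\right) - 319 \sqrt{319} = 41322 - 319 \sqrt{319} + 41322 \sqrt{194}$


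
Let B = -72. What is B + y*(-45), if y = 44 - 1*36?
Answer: -432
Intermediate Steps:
y = 8 (y = 44 - 36 = 8)
B + y*(-45) = -72 + 8*(-45) = -72 - 360 = -432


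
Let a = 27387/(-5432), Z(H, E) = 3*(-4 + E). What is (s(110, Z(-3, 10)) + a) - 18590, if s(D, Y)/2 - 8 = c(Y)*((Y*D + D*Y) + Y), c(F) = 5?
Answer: 115163605/5432 ≈ 21201.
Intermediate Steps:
Z(H, E) = -12 + 3*E
a = -27387/5432 (a = 27387*(-1/5432) = -27387/5432 ≈ -5.0418)
s(D, Y) = 16 + 10*Y + 20*D*Y (s(D, Y) = 16 + 2*(5*((Y*D + D*Y) + Y)) = 16 + 2*(5*((D*Y + D*Y) + Y)) = 16 + 2*(5*(2*D*Y + Y)) = 16 + 2*(5*(Y + 2*D*Y)) = 16 + 2*(5*Y + 10*D*Y) = 16 + (10*Y + 20*D*Y) = 16 + 10*Y + 20*D*Y)
(s(110, Z(-3, 10)) + a) - 18590 = ((16 + 10*(-12 + 3*10) + 20*110*(-12 + 3*10)) - 27387/5432) - 18590 = ((16 + 10*(-12 + 30) + 20*110*(-12 + 30)) - 27387/5432) - 18590 = ((16 + 10*18 + 20*110*18) - 27387/5432) - 18590 = ((16 + 180 + 39600) - 27387/5432) - 18590 = (39796 - 27387/5432) - 18590 = 216144485/5432 - 18590 = 115163605/5432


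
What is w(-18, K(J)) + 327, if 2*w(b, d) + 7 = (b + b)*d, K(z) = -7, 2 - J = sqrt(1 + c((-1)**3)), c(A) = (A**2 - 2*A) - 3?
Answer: 899/2 ≈ 449.50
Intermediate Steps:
c(A) = -3 + A**2 - 2*A
J = 1 (J = 2 - sqrt(1 + (-3 + ((-1)**3)**2 - 2*(-1)**3)) = 2 - sqrt(1 + (-3 + (-1)**2 - 2*(-1))) = 2 - sqrt(1 + (-3 + 1 + 2)) = 2 - sqrt(1 + 0) = 2 - sqrt(1) = 2 - 1*1 = 2 - 1 = 1)
w(b, d) = -7/2 + b*d (w(b, d) = -7/2 + ((b + b)*d)/2 = -7/2 + ((2*b)*d)/2 = -7/2 + (2*b*d)/2 = -7/2 + b*d)
w(-18, K(J)) + 327 = (-7/2 - 18*(-7)) + 327 = (-7/2 + 126) + 327 = 245/2 + 327 = 899/2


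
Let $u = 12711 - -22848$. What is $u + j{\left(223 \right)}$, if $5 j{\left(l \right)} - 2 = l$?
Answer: $35604$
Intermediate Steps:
$j{\left(l \right)} = \frac{2}{5} + \frac{l}{5}$
$u = 35559$ ($u = 12711 + 22848 = 35559$)
$u + j{\left(223 \right)} = 35559 + \left(\frac{2}{5} + \frac{1}{5} \cdot 223\right) = 35559 + \left(\frac{2}{5} + \frac{223}{5}\right) = 35559 + 45 = 35604$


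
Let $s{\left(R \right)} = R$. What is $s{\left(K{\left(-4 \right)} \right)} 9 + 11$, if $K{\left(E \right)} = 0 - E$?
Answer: $47$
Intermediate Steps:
$K{\left(E \right)} = - E$
$s{\left(K{\left(-4 \right)} \right)} 9 + 11 = \left(-1\right) \left(-4\right) 9 + 11 = 4 \cdot 9 + 11 = 36 + 11 = 47$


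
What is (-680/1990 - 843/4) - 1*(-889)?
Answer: 539615/796 ≈ 677.91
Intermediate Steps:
(-680/1990 - 843/4) - 1*(-889) = (-680*1/1990 - 843*¼) + 889 = (-68/199 - 843/4) + 889 = -168029/796 + 889 = 539615/796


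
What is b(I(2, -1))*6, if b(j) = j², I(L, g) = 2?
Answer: 24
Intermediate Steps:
b(I(2, -1))*6 = 2²*6 = 4*6 = 24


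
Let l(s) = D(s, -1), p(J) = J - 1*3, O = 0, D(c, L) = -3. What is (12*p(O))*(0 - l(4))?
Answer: -108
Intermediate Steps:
p(J) = -3 + J (p(J) = J - 3 = -3 + J)
l(s) = -3
(12*p(O))*(0 - l(4)) = (12*(-3 + 0))*(0 - 1*(-3)) = (12*(-3))*(0 + 3) = -36*3 = -108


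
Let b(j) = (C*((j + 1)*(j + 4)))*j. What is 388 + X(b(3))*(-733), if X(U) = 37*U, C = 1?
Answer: -2277776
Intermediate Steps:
b(j) = j*(1 + j)*(4 + j) (b(j) = (1*((j + 1)*(j + 4)))*j = (1*((1 + j)*(4 + j)))*j = ((1 + j)*(4 + j))*j = j*(1 + j)*(4 + j))
388 + X(b(3))*(-733) = 388 + (37*(3*(4 + 3² + 5*3)))*(-733) = 388 + (37*(3*(4 + 9 + 15)))*(-733) = 388 + (37*(3*28))*(-733) = 388 + (37*84)*(-733) = 388 + 3108*(-733) = 388 - 2278164 = -2277776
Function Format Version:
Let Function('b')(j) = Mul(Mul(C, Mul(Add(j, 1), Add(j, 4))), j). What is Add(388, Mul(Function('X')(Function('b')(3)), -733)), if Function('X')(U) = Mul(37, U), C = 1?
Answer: -2277776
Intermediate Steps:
Function('b')(j) = Mul(j, Add(1, j), Add(4, j)) (Function('b')(j) = Mul(Mul(1, Mul(Add(j, 1), Add(j, 4))), j) = Mul(Mul(1, Mul(Add(1, j), Add(4, j))), j) = Mul(Mul(Add(1, j), Add(4, j)), j) = Mul(j, Add(1, j), Add(4, j)))
Add(388, Mul(Function('X')(Function('b')(3)), -733)) = Add(388, Mul(Mul(37, Mul(3, Add(4, Pow(3, 2), Mul(5, 3)))), -733)) = Add(388, Mul(Mul(37, Mul(3, Add(4, 9, 15))), -733)) = Add(388, Mul(Mul(37, Mul(3, 28)), -733)) = Add(388, Mul(Mul(37, 84), -733)) = Add(388, Mul(3108, -733)) = Add(388, -2278164) = -2277776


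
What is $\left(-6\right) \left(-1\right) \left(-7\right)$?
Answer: $-42$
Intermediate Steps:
$\left(-6\right) \left(-1\right) \left(-7\right) = 6 \left(-7\right) = -42$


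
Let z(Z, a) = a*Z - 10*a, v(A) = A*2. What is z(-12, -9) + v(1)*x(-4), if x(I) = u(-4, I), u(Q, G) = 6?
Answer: 210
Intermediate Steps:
v(A) = 2*A
z(Z, a) = -10*a + Z*a (z(Z, a) = Z*a - 10*a = -10*a + Z*a)
x(I) = 6
z(-12, -9) + v(1)*x(-4) = -9*(-10 - 12) + (2*1)*6 = -9*(-22) + 2*6 = 198 + 12 = 210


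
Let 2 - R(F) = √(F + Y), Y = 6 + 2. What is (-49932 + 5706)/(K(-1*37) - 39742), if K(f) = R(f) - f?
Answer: 97550271/87573791 - 2457*I*√29/87573791 ≈ 1.1139 - 0.00015109*I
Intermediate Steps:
Y = 8
R(F) = 2 - √(8 + F) (R(F) = 2 - √(F + 8) = 2 - √(8 + F))
K(f) = 2 - f - √(8 + f) (K(f) = (2 - √(8 + f)) - f = 2 - f - √(8 + f))
(-49932 + 5706)/(K(-1*37) - 39742) = (-49932 + 5706)/((2 - (-1)*37 - √(8 - 1*37)) - 39742) = -44226/((2 - 1*(-37) - √(8 - 37)) - 39742) = -44226/((2 + 37 - √(-29)) - 39742) = -44226/((2 + 37 - I*√29) - 39742) = -44226/((39 - I*√29) - 39742) = -44226/(-39703 - I*√29)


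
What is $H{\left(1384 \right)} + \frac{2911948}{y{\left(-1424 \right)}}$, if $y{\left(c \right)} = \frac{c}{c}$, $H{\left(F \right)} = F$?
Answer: $2913332$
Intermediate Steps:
$y{\left(c \right)} = 1$
$H{\left(1384 \right)} + \frac{2911948}{y{\left(-1424 \right)}} = 1384 + \frac{2911948}{1} = 1384 + 2911948 \cdot 1 = 1384 + 2911948 = 2913332$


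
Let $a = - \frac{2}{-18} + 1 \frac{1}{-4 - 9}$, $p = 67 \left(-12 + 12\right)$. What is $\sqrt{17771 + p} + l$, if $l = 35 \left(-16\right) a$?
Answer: $- \frac{2240}{117} + \sqrt{17771} \approx 114.16$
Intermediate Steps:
$p = 0$ ($p = 67 \cdot 0 = 0$)
$a = \frac{4}{117}$ ($a = \left(-2\right) \left(- \frac{1}{18}\right) + 1 \frac{1}{-13} = \frac{1}{9} + 1 \left(- \frac{1}{13}\right) = \frac{1}{9} - \frac{1}{13} = \frac{4}{117} \approx 0.034188$)
$l = - \frac{2240}{117}$ ($l = 35 \left(-16\right) \frac{4}{117} = \left(-560\right) \frac{4}{117} = - \frac{2240}{117} \approx -19.145$)
$\sqrt{17771 + p} + l = \sqrt{17771 + 0} - \frac{2240}{117} = \sqrt{17771} - \frac{2240}{117} = - \frac{2240}{117} + \sqrt{17771}$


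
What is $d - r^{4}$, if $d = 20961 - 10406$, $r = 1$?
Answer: $10554$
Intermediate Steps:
$d = 10555$
$d - r^{4} = 10555 - 1^{4} = 10555 - 1 = 10554$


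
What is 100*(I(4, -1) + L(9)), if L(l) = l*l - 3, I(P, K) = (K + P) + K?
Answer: 8000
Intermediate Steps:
I(P, K) = P + 2*K
L(l) = -3 + l² (L(l) = l² - 3 = -3 + l²)
100*(I(4, -1) + L(9)) = 100*((4 + 2*(-1)) + (-3 + 9²)) = 100*((4 - 2) + (-3 + 81)) = 100*(2 + 78) = 100*80 = 8000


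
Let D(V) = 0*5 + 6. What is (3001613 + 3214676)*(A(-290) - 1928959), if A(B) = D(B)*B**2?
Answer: -8854227183751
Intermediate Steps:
D(V) = 6 (D(V) = 0 + 6 = 6)
A(B) = 6*B**2
(3001613 + 3214676)*(A(-290) - 1928959) = (3001613 + 3214676)*(6*(-290)**2 - 1928959) = 6216289*(6*84100 - 1928959) = 6216289*(504600 - 1928959) = 6216289*(-1424359) = -8854227183751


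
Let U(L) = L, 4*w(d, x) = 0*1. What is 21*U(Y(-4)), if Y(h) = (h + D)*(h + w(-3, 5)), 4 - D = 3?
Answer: 252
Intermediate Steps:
D = 1 (D = 4 - 1*3 = 4 - 3 = 1)
w(d, x) = 0 (w(d, x) = (0*1)/4 = (¼)*0 = 0)
Y(h) = h*(1 + h) (Y(h) = (h + 1)*(h + 0) = (1 + h)*h = h*(1 + h))
21*U(Y(-4)) = 21*(-4*(1 - 4)) = 21*(-4*(-3)) = 21*12 = 252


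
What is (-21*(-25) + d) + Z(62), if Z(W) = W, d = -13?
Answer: 574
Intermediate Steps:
(-21*(-25) + d) + Z(62) = (-21*(-25) - 13) + 62 = (525 - 13) + 62 = 512 + 62 = 574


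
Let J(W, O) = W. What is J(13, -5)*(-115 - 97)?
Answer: -2756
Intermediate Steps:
J(13, -5)*(-115 - 97) = 13*(-115 - 97) = 13*(-212) = -2756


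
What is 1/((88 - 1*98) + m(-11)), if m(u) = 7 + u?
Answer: -1/14 ≈ -0.071429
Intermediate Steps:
1/((88 - 1*98) + m(-11)) = 1/((88 - 1*98) + (7 - 11)) = 1/((88 - 98) - 4) = 1/(-10 - 4) = 1/(-14) = -1/14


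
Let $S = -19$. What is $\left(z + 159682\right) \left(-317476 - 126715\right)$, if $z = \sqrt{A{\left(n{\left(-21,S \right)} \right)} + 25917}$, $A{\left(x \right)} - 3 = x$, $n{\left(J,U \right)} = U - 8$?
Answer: $-70929307262 - 1332573 \sqrt{2877} \approx -7.1001 \cdot 10^{10}$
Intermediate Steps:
$n{\left(J,U \right)} = -8 + U$
$A{\left(x \right)} = 3 + x$
$z = 3 \sqrt{2877}$ ($z = \sqrt{\left(3 - 27\right) + 25917} = \sqrt{-24 + 25917} = \sqrt{25893} = 3 \sqrt{2877} \approx 160.91$)
$\left(z + 159682\right) \left(-317476 - 126715\right) = \left(3 \sqrt{2877} + 159682\right) \left(-317476 - 126715\right) = \left(159682 + 3 \sqrt{2877}\right) \left(-444191\right) = -70929307262 - 1332573 \sqrt{2877}$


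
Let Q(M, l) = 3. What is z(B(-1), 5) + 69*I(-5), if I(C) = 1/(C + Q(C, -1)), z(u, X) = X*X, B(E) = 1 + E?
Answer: -19/2 ≈ -9.5000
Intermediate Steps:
z(u, X) = X²
I(C) = 1/(3 + C) (I(C) = 1/(C + 3) = 1/(3 + C))
z(B(-1), 5) + 69*I(-5) = 5² + 69/(3 - 5) = 25 + 69/(-2) = 25 + 69*(-½) = 25 - 69/2 = -19/2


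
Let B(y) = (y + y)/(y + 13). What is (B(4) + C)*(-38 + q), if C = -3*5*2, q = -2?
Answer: 20080/17 ≈ 1181.2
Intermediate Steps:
B(y) = 2*y/(13 + y) (B(y) = (2*y)/(13 + y) = 2*y/(13 + y))
C = -30 (C = -15*2 = -30)
(B(4) + C)*(-38 + q) = (2*4/(13 + 4) - 30)*(-38 - 2) = (2*4/17 - 30)*(-40) = (2*4*(1/17) - 30)*(-40) = (8/17 - 30)*(-40) = -502/17*(-40) = 20080/17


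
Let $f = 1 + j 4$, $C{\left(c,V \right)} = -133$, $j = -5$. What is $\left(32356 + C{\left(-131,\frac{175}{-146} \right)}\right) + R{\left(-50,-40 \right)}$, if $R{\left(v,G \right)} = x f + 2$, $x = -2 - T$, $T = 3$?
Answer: $32320$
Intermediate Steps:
$x = -5$ ($x = -2 - 3 = -5$)
$f = -19$ ($f = 1 - 20 = -19$)
$R{\left(v,G \right)} = 97$ ($R{\left(v,G \right)} = \left(-5\right) \left(-19\right) + 2 = 95 + 2 = 97$)
$\left(32356 + C{\left(-131,\frac{175}{-146} \right)}\right) + R{\left(-50,-40 \right)} = \left(32356 - 133\right) + 97 = 32223 + 97 = 32320$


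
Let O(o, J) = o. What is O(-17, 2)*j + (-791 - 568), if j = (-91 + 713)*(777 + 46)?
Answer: -8703761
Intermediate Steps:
j = 511906 (j = 622*823 = 511906)
O(-17, 2)*j + (-791 - 568) = -17*511906 + (-791 - 568) = -8702402 - 1359 = -8703761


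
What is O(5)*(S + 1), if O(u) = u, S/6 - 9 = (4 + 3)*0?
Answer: 275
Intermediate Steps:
S = 54 (S = 54 + 6*((4 + 3)*0) = 54 + 6*(7*0) = 54 + 6*0 = 54 + 0 = 54)
O(5)*(S + 1) = 5*(54 + 1) = 5*55 = 275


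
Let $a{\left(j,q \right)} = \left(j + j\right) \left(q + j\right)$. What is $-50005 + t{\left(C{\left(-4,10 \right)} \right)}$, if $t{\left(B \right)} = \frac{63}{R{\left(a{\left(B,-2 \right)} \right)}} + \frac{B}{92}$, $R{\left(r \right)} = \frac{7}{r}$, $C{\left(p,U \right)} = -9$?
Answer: $- \frac{4436525}{92} \approx -48223.0$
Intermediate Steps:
$a{\left(j,q \right)} = 2 j \left(j + q\right)$
$t{\left(B \right)} = \frac{B}{92} + 18 B \left(-2 + B\right)$ ($t{\left(B \right)} = \frac{63}{7 \frac{1}{2 B \left(B - 2\right)}} + \frac{B}{92} = \frac{63}{7 \frac{1}{2 B \left(-2 + B\right)}} + B \frac{1}{92} = \frac{63}{7 \frac{1}{2 B \left(-2 + B\right)}} + \frac{B}{92} = \frac{63}{\frac{7}{2} \frac{1}{B} \frac{1}{-2 + B}} + \frac{B}{92} = 63 \frac{2 B \left(-2 + B\right)}{7} + \frac{B}{92} = 18 B \left(-2 + B\right) + \frac{B}{92} = \frac{B}{92} + 18 B \left(-2 + B\right)$)
$-50005 + t{\left(C{\left(-4,10 \right)} \right)} = -50005 + \frac{1}{92} \left(-9\right) \left(-3311 + 1656 \left(-9\right)\right) = -50005 + \frac{1}{92} \left(-9\right) \left(-3311 - 14904\right) = -50005 + \frac{1}{92} \left(-9\right) \left(-18215\right) = -50005 + \frac{163935}{92} = - \frac{4436525}{92}$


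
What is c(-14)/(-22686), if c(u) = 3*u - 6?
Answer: 8/3781 ≈ 0.0021158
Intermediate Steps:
c(u) = -6 + 3*u
c(-14)/(-22686) = (-6 + 3*(-14))/(-22686) = (-6 - 42)*(-1/22686) = -48*(-1/22686) = 8/3781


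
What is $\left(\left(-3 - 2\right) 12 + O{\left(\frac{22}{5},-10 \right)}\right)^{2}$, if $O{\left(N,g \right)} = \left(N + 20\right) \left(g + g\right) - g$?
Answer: $289444$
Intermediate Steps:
$O{\left(N,g \right)} = - g + 2 g \left(20 + N\right)$ ($O{\left(N,g \right)} = \left(20 + N\right) 2 g - g = 2 g \left(20 + N\right) - g = - g + 2 g \left(20 + N\right)$)
$\left(\left(-3 - 2\right) 12 + O{\left(\frac{22}{5},-10 \right)}\right)^{2} = \left(\left(-3 - 2\right) 12 - 10 \left(39 + 2 \cdot \frac{22}{5}\right)\right)^{2} = \left(\left(-5\right) 12 - 10 \left(39 + 2 \cdot 22 \cdot \frac{1}{5}\right)\right)^{2} = \left(-60 - 10 \left(39 + 2 \cdot \frac{22}{5}\right)\right)^{2} = \left(-60 - 10 \left(39 + \frac{44}{5}\right)\right)^{2} = \left(-60 - 478\right)^{2} = \left(-538\right)^{2} = 289444$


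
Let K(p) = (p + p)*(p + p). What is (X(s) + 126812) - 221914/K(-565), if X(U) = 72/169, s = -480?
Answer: 13682794733267/107898050 ≈ 1.2681e+5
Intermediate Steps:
X(U) = 72/169 (X(U) = 72*(1/169) = 72/169)
K(p) = 4*p² (K(p) = (2*p)*(2*p) = 4*p²)
(X(s) + 126812) - 221914/K(-565) = (72/169 + 126812) - 221914/(4*(-565)²) = 21431300/169 - 221914/(4*319225) = 21431300/169 - 221914/1276900 = 21431300/169 - 221914*1/1276900 = 21431300/169 - 110957/638450 = 13682794733267/107898050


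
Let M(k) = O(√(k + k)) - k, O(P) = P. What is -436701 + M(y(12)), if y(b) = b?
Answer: -436713 + 2*√6 ≈ -4.3671e+5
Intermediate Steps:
M(k) = -k + √2*√k (M(k) = √(k + k) - k = √(2*k) - k = √2*√k - k = -k + √2*√k)
-436701 + M(y(12)) = -436701 + (-1*12 + √2*√12) = -436701 + (-12 + √2*(2*√3)) = -436701 + (-12 + 2*√6) = -436713 + 2*√6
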